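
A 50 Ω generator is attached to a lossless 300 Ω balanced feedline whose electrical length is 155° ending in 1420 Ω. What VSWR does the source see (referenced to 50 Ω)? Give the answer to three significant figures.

tan(βl) = -0.466
Z_in = Z_0·(Z_L + jZ_0·tanβl)/(Z_0 + jZ_L·tanβl) = 294 + j510 Ω
Γ_s = (Z_in − Z_s)/(Z_in + Z_s) = (244 + j510)/(344 + j510), |Γ_s| = 0.919
VSWR = (1 + |Γ_s|)/(1 − |Γ_s|)

VSWR ≈ 23.7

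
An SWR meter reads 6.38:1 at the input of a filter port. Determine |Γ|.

|Γ| ≈ 0.729

|Γ| = (S − 1)/(S + 1) = (6.38 − 1)/(6.38 + 1) = 5.38/7.38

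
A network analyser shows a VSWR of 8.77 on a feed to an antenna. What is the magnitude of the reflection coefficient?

|Γ| ≈ 0.795

|Γ| = (S − 1)/(S + 1) = (8.77 − 1)/(8.77 + 1) = 7.77/9.77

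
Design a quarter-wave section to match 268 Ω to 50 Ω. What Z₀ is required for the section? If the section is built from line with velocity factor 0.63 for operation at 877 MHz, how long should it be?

Z_qwt ≈ 116 Ω; length ≈ 5.39 cm

Z_qwt = √(Z_0·R_L) = √(50 × 268) = √13400
λ = 0.63·c/f = 0.216 m, so l = λ/4 = 0.0539 m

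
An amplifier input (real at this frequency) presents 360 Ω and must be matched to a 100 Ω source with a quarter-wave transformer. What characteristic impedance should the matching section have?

Z_qwt ≈ 190 Ω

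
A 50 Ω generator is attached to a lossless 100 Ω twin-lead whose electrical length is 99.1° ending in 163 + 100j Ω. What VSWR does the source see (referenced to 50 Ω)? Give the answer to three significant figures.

tan(βl) = -6.24
Z_in = Z_0·(Z_L + jZ_0·tanβl)/(Z_0 + jZ_L·tanβl) = 41.8 − j13.7 Ω
Γ_s = (Z_in − Z_s)/(Z_in + Z_s) = (-8.23 − j13.7)/(91.8 − j13.7), |Γ_s| = 0.172
VSWR = (1 + |Γ_s|)/(1 − |Γ_s|)

VSWR ≈ 1.42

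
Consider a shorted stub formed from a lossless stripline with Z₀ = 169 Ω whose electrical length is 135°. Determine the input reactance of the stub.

tan(βl) = -1
For a shorted stub, Z_in = jZ_0·tan(βl)

X_in ≈ -169 Ω (capacitive)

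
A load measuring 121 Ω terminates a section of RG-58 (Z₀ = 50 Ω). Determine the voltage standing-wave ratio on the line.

VSWR ≈ 2.42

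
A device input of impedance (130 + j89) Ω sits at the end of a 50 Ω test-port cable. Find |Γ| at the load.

|Γ| ≈ 0.596

Γ = (Z_L − Z_0)/(Z_L + Z_0) = (80 + j89)/(180 + j89)
|Γ| = 120/201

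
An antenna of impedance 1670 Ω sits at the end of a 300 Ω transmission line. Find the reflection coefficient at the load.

Γ = 0.695

Γ = (Z_L − Z_0)/(Z_L + Z_0) = (1670 − 300)/(1670 + 300) = 1370/1970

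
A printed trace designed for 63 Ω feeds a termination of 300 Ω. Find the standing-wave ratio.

VSWR ≈ 4.76

Γ = (300 − 63)/(300 + 63) = 0.653
VSWR = (1 + 0.653)/(1 − 0.653)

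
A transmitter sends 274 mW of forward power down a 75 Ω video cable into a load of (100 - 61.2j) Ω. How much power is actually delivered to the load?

|Γ| = |(25 − j61.2)/(175 − j61.2)| = 0.357
|Γ|² = 0.127
P_refl = |Γ|²·P_inc = 34.8 mW, P_del = (1 − |Γ|²)·P_inc = 239 mW

P_delivered ≈ 239 mW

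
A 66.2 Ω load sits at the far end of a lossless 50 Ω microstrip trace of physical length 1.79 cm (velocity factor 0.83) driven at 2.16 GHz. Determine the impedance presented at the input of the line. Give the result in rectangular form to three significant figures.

λ = v/f = 0.83·c / 2.16 GHz = 0.115 m
βl = 2π·l/λ = 2π × 0.155 = 55.9°
tan(βl) = tan(55.9°) = 1.48
Z_in = Z_0·(Z_L + jZ_0·tanβl)/(Z_0 + jZ_L·tanβl)
     = 50·(66.2 + j73.8)/(50 + j97.8)

Z_in ≈ 43.7 − j11.5 Ω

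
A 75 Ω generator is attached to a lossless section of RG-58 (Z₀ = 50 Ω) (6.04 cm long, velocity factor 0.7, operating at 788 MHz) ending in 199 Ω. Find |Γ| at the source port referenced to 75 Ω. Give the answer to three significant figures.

|Γ| ≈ 0.71

λ = v/f = 0.7·c / 788 MHz = 0.266 m
βl = 2π·l/λ = 2π × 0.227 = 81.6°
tan(βl) = 6.77
Z_in = Z_0·(Z_L + jZ_0·tanβl)/(Z_0 + jZ_L·tanβl) = 12.8 − j6.91 Ω
Γ_s = (Z_in − Z_s)/(Z_in + Z_s) = (-62.2 − j6.91)/(87.8 − j6.91), |Γ_s| = 0.71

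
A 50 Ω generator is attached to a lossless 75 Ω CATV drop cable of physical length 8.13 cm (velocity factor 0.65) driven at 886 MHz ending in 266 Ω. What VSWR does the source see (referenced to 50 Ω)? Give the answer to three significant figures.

λ = v/f = 0.65·c / 886 MHz = 0.22 m
βl = 2π·l/λ = 2π × 0.369 = 133°
tan(βl) = -1.07
Z_in = Z_0·(Z_L + jZ_0·tanβl)/(Z_0 + jZ_L·tanβl) = 37 + j60.2 Ω
Γ_s = (Z_in − Z_s)/(Z_in + Z_s) = (-13 + j60.2)/(87 + j60.2), |Γ_s| = 0.582
VSWR = (1 + |Γ_s|)/(1 − |Γ_s|)

VSWR ≈ 3.79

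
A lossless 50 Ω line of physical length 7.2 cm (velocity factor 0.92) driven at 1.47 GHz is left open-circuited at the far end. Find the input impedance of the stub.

Z_in ≈ +j55.6 Ω

λ = v/f = 0.92·c / 1.47 GHz = 0.188 m
βl = 2π·l/λ = 2π × 0.383 = 138°
tan(βl) = -0.899
For an open-circuited stub, Z_in = −jZ_0·cot(βl) = −jZ_0/tan(βl)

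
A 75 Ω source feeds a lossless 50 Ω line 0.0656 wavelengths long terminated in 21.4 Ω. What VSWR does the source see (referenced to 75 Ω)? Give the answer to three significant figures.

VSWR ≈ 3.22

βl = 2π × 0.0656 = 23.6°
tan(βl) = 0.437
Z_in = Z_0·(Z_L + jZ_0·tanβl)/(Z_0 + jZ_L·tanβl) = 24.6 + j17.3 Ω
Γ_s = (Z_in − Z_s)/(Z_in + Z_s) = (-50.4 + j17.3)/(99.6 + j17.3), |Γ_s| = 0.527
VSWR = (1 + |Γ_s|)/(1 − |Γ_s|)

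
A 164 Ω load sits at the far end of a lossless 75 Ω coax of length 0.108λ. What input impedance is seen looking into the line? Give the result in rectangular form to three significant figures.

Z_in ≈ 65.9 − j55.7 Ω

βl = 2π × 0.108 = 38.9°
tan(βl) = tan(38.9°) = 0.806
Z_in = Z_0·(Z_L + jZ_0·tanβl)/(Z_0 + jZ_L·tanβl)
     = 75·(164 + j60.5)/(75 + j132)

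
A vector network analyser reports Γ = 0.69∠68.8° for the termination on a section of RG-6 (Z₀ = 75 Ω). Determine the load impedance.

Z_L = Z_0·(1 + Γ)/(1 − Γ) = 75·(1.25 + j0.643)/(0.75 − j0.643)

Z_L ≈ 40.2 + j98.8 Ω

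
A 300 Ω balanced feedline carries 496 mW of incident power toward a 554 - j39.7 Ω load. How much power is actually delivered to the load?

|Γ| = |(254 − j39.7)/(854 − j39.7)| = 0.301
|Γ|² = 0.0904
P_refl = |Γ|²·P_inc = 44.9 mW, P_del = (1 − |Γ|²)·P_inc = 451 mW

P_delivered ≈ 451 mW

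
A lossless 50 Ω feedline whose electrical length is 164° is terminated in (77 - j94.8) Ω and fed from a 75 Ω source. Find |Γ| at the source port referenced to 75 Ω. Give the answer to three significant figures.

tan(βl) = -0.287
Z_in = Z_0·(Z_L + jZ_0·tanβl)/(Z_0 + jZ_L·tanβl) = 207 − j39.2 Ω
Γ_s = (Z_in − Z_s)/(Z_in + Z_s) = (132 − j39.2)/(282 − j39.2), |Γ_s| = 0.483

|Γ| ≈ 0.483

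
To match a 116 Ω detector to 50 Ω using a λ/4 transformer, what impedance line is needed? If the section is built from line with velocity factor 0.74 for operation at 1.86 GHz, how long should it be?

Z_qwt ≈ 76.2 Ω; length ≈ 2.98 cm

Z_qwt = √(Z_0·R_L) = √(50 × 116) = √5800
λ = 0.74·c/f = 0.119 m, so l = λ/4 = 0.0298 m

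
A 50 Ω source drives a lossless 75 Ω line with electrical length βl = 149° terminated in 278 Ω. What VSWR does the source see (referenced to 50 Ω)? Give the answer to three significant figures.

tan(βl) = -0.601
Z_in = Z_0·(Z_L + jZ_0·tanβl)/(Z_0 + jZ_L·tanβl) = 63.5 + j96.3 Ω
Γ_s = (Z_in − Z_s)/(Z_in + Z_s) = (13.5 + j96.3)/(113 + j96.3), |Γ_s| = 0.653
VSWR = (1 + |Γ_s|)/(1 − |Γ_s|)

VSWR ≈ 4.77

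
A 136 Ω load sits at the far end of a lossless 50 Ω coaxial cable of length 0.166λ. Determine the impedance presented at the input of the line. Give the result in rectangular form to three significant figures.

βl = 2π × 0.166 = 59.8°
tan(βl) = tan(59.8°) = 1.72
Z_in = Z_0·(Z_L + jZ_0·tanβl)/(Z_0 + jZ_L·tanβl)
     = 50·(136 + j85.8)/(50 + j233)

Z_in ≈ 23.5 − j24.1 Ω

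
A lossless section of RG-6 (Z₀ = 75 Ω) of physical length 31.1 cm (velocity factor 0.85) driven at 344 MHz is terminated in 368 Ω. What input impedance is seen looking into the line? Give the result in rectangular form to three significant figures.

λ = v/f = 0.85·c / 344 MHz = 0.741 m
βl = 2π·l/λ = 2π × 0.42 = 151°
tan(βl) = tan(151°) = -0.553
Z_in = Z_0·(Z_L + jZ_0·tanβl)/(Z_0 + jZ_L·tanβl)
     = 75·(368 − j41.5)/(75 − j204)

Z_in ≈ 57.4 + j114 Ω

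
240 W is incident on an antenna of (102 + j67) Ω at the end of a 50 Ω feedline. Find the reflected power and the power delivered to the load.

|Γ| = |(52 + j67)/(152 + j67)| = 0.511
|Γ|² = 0.261
P_refl = |Γ|²·P_inc = 62.6 W, P_del = (1 − |Γ|²)·P_inc = 177 W

P_reflected ≈ 62.6 W; P_delivered ≈ 177 W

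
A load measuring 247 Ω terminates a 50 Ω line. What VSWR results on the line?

For a purely resistive load, VSWR = R_L/Z_0 or Z_0/R_L (whichever > 1) = 247/50

VSWR ≈ 4.94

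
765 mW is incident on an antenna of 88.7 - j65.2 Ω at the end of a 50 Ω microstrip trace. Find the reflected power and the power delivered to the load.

P_reflected ≈ 187 mW; P_delivered ≈ 578 mW

|Γ| = |(38.7 − j65.2)/(138.7 − j65.2)| = 0.495
|Γ|² = 0.245
P_refl = |Γ|²·P_inc = 187 mW, P_del = (1 − |Γ|²)·P_inc = 578 mW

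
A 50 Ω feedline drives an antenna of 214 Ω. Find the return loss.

RL ≈ 4.14 dB

Γ = (214 − 50)/(214 + 50) = 0.621
RL = −20·log₁₀|Γ| = −20·log₁₀(0.621)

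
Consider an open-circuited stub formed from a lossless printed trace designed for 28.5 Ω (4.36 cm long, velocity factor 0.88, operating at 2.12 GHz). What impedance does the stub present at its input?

λ = v/f = 0.88·c / 2.12 GHz = 0.125 m
βl = 2π·l/λ = 2π × 0.35 = 126°
tan(βl) = -1.37
For an open-circuited stub, Z_in = −jZ_0·cot(βl) = −jZ_0/tan(βl)

Z_in ≈ +j20.7 Ω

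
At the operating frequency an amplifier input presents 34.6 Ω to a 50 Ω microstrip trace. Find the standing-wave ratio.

VSWR ≈ 1.45

For a purely resistive load, VSWR = R_L/Z_0 or Z_0/R_L (whichever > 1) = 50/34.6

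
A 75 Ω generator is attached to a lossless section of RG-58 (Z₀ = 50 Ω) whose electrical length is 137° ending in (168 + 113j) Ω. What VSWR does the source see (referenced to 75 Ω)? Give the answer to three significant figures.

tan(βl) = -0.933
Z_in = Z_0·(Z_L + jZ_0·tanβl)/(Z_0 + jZ_L·tanβl) = 16.1 + j37.6 Ω
Γ_s = (Z_in − Z_s)/(Z_in + Z_s) = (-58.9 + j37.6)/(91.1 + j37.6), |Γ_s| = 0.709
VSWR = (1 + |Γ_s|)/(1 − |Γ_s|)

VSWR ≈ 5.86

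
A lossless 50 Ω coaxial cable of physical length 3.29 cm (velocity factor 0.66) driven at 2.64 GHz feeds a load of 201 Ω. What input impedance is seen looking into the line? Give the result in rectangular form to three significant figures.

λ = v/f = 0.66·c / 2.64 GHz = 0.075 m
βl = 2π·l/λ = 2π × 0.439 = 158°
tan(βl) = tan(158°) = -0.406
Z_in = Z_0·(Z_L + jZ_0·tanβl)/(Z_0 + jZ_L·tanβl)
     = 50·(201 − j20.3)/(50 − j81.5)

Z_in ≈ 64 + j84 Ω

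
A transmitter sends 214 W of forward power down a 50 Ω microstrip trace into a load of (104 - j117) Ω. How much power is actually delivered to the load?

|Γ| = |(54 − j117)/(154 − j117)| = 0.666
|Γ|² = 0.444
P_refl = |Γ|²·P_inc = 95 W, P_del = (1 − |Γ|²)·P_inc = 119 W

P_delivered ≈ 119 W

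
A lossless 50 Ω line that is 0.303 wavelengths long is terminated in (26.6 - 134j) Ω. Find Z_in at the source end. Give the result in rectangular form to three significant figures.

Z_in ≈ 5.2 + j40.1 Ω

βl = 2π × 0.303 = 109°
tan(βl) = tan(109°) = -2.89
Z_in = Z_0·(Z_L + jZ_0·tanβl)/(Z_0 + jZ_L·tanβl)
     = 50·(26.6 − j279)/(-337 − j76.9)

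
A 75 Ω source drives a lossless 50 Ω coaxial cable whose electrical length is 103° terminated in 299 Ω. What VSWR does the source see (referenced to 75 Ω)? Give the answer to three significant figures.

tan(βl) = -4.33
Z_in = Z_0·(Z_L + jZ_0·tanβl)/(Z_0 + jZ_L·tanβl) = 8.79 + j11.2 Ω
Γ_s = (Z_in − Z_s)/(Z_in + Z_s) = (-66.2 + j11.2)/(83.8 + j11.2), |Γ_s| = 0.794
VSWR = (1 + |Γ_s|)/(1 − |Γ_s|)

VSWR ≈ 8.72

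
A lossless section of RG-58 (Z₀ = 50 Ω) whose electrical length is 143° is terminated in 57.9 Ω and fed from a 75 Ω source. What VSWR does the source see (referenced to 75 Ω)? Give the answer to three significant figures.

VSWR ≈ 1.48

tan(βl) = -0.754
Z_in = Z_0·(Z_L + jZ_0·tanβl)/(Z_0 + jZ_L·tanβl) = 51.5 + j7.29 Ω
Γ_s = (Z_in − Z_s)/(Z_in + Z_s) = (-23.5 + j7.29)/(127 + j7.29), |Γ_s| = 0.194
VSWR = (1 + |Γ_s|)/(1 − |Γ_s|)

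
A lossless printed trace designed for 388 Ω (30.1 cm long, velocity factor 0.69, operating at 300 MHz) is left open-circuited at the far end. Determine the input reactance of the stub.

X_in ≈ 916 Ω (inductive)

λ = v/f = 0.69·c / 300 MHz = 0.69 m
βl = 2π·l/λ = 2π × 0.436 = 157°
tan(βl) = -0.424
For an open-circuited stub, Z_in = −jZ_0·cot(βl) = −jZ_0/tan(βl)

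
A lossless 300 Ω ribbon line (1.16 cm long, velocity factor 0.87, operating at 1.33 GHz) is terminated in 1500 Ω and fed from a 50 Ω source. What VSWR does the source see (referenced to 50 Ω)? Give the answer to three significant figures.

VSWR ≈ 26.3

λ = v/f = 0.87·c / 1.33 GHz = 0.196 m
βl = 2π·l/λ = 2π × 0.0591 = 21.3°
tan(βl) = 0.389
Z_in = Z_0·(Z_L + jZ_0·tanβl)/(Z_0 + jZ_L·tanβl) = 360 − j585 Ω
Γ_s = (Z_in − Z_s)/(Z_in + Z_s) = (310 − j585)/(410 − j585), |Γ_s| = 0.927
VSWR = (1 + |Γ_s|)/(1 − |Γ_s|)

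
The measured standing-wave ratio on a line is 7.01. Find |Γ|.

|Γ| = (S − 1)/(S + 1) = (7.01 − 1)/(7.01 + 1) = 6.01/8.01

|Γ| ≈ 0.75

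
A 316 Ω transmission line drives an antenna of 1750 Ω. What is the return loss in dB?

Γ = (1750 − 316)/(1750 + 316) = 0.694
RL = −20·log₁₀|Γ| = −20·log₁₀(0.694)

RL ≈ 3.17 dB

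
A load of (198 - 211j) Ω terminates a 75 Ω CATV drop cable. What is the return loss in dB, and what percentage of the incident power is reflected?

Γ = (123 − j211)/(273 − j211), |Γ| = 0.708
RL = −20·log₁₀(0.708) = 3 dB
P_refl/P_inc = |Γ|² = 0.501

RL ≈ 3 dB; 50.1% of incident power reflected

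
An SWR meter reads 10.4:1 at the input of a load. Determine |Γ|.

|Γ| = (S − 1)/(S + 1) = (10.4 − 1)/(10.4 + 1) = 9.4/11.4

|Γ| ≈ 0.825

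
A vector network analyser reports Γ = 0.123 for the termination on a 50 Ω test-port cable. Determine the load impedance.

Z_L = Z_0·(1 + Γ)/(1 − Γ) = 50·(1.12)/(0.877)

Z_L ≈ 64 Ω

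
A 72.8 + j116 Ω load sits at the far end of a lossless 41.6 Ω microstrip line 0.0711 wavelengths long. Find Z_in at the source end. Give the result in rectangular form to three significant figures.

βl = 2π × 0.0711 = 25.6°
tan(βl) = tan(25.6°) = 0.479
Z_in = Z_0·(Z_L + jZ_0·tanβl)/(Z_0 + jZ_L·tanβl)
     = 41.6·(72.8 + j136)/(-14 + j34.9)

Z_in ≈ 110 − j131 Ω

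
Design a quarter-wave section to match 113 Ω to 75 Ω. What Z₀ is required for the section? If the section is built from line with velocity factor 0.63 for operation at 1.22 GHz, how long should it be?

Z_qwt ≈ 92.1 Ω; length ≈ 3.87 cm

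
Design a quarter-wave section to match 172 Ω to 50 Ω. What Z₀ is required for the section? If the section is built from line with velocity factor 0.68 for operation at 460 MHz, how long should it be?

Z_qwt = √(Z_0·R_L) = √(50 × 172) = √8600
λ = 0.68·c/f = 0.443 m, so l = λ/4 = 0.111 m

Z_qwt ≈ 92.7 Ω; length ≈ 11.1 cm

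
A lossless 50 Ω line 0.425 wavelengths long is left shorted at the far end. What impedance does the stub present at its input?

βl = 2π × 0.425 = 153°
tan(βl) = -0.51
For a shorted stub, Z_in = jZ_0·tan(βl)

Z_in ≈ −j25.5 Ω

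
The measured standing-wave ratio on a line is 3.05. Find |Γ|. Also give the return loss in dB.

|Γ| ≈ 0.506; return loss ≈ 5.91 dB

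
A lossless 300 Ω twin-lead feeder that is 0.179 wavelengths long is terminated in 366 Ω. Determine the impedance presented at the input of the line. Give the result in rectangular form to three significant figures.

βl = 2π × 0.179 = 64.4°
tan(βl) = tan(64.4°) = 2.09
Z_in = Z_0·(Z_L + jZ_0·tanβl)/(Z_0 + jZ_L·tanβl)
     = 300·(366 + j627)/(300 + j765)

Z_in ≈ 262 − j40.8 Ω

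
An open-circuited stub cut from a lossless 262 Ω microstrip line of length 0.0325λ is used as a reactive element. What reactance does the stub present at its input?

X_in ≈ -1270 Ω (capacitive)

βl = 2π × 0.0325 = 11.7°
tan(βl) = 0.207
For an open-circuited stub, Z_in = −jZ_0·cot(βl) = −jZ_0/tan(βl)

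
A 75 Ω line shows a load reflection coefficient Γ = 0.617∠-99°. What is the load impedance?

Z_L ≈ 29.5 − j58.1 Ω

Z_L = Z_0·(1 + Γ)/(1 − Γ) = 75·(0.903 − j0.609)/(1.1 + j0.609)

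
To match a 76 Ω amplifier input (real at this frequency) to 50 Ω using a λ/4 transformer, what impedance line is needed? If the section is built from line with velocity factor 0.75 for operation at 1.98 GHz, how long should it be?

Z_qwt = √(Z_0·R_L) = √(50 × 76) = √3800
λ = 0.75·c/f = 0.114 m, so l = λ/4 = 0.0284 m

Z_qwt ≈ 61.6 Ω; length ≈ 2.84 cm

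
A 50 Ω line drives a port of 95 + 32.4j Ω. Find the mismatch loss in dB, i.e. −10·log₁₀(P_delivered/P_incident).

mismatch loss ≈ 0.651 dB

Γ = (45 + j32.4)/(145 + j32.4), |Γ| = 0.373
|Γ|² = 0.139, so P_del/P_inc = 1 − |Γ|² = 0.861
ML = −10·log₁₀(1 − |Γ|²)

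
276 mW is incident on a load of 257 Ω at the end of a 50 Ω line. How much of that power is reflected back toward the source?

P_reflected ≈ 125 mW

Γ = (257 − 50)/(257 + 50) = 0.674
|Γ|² = 0.455
P_refl = |Γ|²·P_inc = 125 mW, P_del = (1 − |Γ|²)·P_inc = 151 mW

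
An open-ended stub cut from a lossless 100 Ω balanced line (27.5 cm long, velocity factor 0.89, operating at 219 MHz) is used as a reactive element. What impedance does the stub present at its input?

λ = v/f = 0.89·c / 219 MHz = 1.22 m
βl = 2π·l/λ = 2π × 0.226 = 81.2°
tan(βl) = 6.46
For an open-ended stub, Z_in = −jZ_0·cot(βl) = −jZ_0/tan(βl)

Z_in ≈ −j15.5 Ω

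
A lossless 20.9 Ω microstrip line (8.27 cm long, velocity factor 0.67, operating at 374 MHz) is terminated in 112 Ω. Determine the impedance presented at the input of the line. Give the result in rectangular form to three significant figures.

Z_in ≈ 5.66 − j13.7 Ω

λ = v/f = 0.67·c / 374 MHz = 0.537 m
βl = 2π·l/λ = 2π × 0.154 = 55.4°
tan(βl) = tan(55.4°) = 1.45
Z_in = Z_0·(Z_L + jZ_0·tanβl)/(Z_0 + jZ_L·tanβl)
     = 20.9·(112 + j30.3)/(20.9 + j162)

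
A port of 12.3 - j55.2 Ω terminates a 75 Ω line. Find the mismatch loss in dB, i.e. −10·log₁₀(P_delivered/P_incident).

Γ = (-62.7 − j55.2)/(87.3 − j55.2), |Γ| = 0.809
|Γ|² = 0.654, so P_del/P_inc = 1 − |Γ|² = 0.346
ML = −10·log₁₀(1 − |Γ|²)

mismatch loss ≈ 4.61 dB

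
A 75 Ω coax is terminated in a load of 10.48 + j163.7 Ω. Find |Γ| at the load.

|Γ| ≈ 0.953

Γ = (Z_L − Z_0)/(Z_L + Z_0) = (-64.52 + j163.7)/(85.48 + j163.7)
|Γ| = 176/185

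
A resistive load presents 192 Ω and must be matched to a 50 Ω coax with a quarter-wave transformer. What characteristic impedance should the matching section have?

Z_qwt = √(Z_0·R_L) = √(50 × 192) = √9600

Z_qwt ≈ 98 Ω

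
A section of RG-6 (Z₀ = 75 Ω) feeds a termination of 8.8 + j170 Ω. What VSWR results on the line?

VSWR ≈ 52.4

Γ = (Z_L − Z_0)/(Z_L + Z_0) = (-66.2 + j170)/(83.8 + j170)
|Γ| = 182/190 = 0.963
VSWR = (1 + |Γ|)/(1 − |Γ|) = 1.96/0.0374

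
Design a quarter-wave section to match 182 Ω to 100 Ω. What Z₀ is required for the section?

Z_qwt ≈ 135 Ω

Z_qwt = √(Z_0·R_L) = √(100 × 182) = √18200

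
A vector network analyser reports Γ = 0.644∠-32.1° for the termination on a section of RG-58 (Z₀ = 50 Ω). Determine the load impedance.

Z_L = Z_0·(1 + Γ)/(1 − Γ) = 50·(1.55 − j0.342)/(0.454 + j0.342)

Z_L ≈ 90.4 − j106 Ω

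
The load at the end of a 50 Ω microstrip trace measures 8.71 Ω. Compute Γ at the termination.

Γ = -0.703

Γ = (Z_L − Z_0)/(Z_L + Z_0) = (8.71 − 50)/(8.71 + 50) = -41.29/58.71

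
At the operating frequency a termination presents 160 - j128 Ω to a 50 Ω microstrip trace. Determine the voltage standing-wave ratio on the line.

Γ = (Z_L − Z_0)/(Z_L + Z_0) = (110 − j128)/(210 − j128)
|Γ| = 169/246 = 0.686
VSWR = (1 + |Γ|)/(1 − |Γ|) = 1.69/0.314

VSWR ≈ 5.37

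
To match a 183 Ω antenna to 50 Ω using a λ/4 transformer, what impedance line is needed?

Z_qwt ≈ 95.7 Ω

Z_qwt = √(Z_0·R_L) = √(50 × 183) = √9150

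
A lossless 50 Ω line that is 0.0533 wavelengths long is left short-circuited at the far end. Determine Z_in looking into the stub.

βl = 2π × 0.0533 = 19.2°
tan(βl) = 0.348
For a short-circuited stub, Z_in = jZ_0·tan(βl)

Z_in ≈ +j17.4 Ω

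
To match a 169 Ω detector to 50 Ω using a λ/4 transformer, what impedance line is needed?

Z_qwt ≈ 91.9 Ω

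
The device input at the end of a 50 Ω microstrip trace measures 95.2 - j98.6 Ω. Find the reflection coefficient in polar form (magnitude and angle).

Γ = (Z_L − Z_0)/(Z_L + Z_0) = (45.2 − j98.6)/(145.2 − j98.6)
|Γ| = 108/176 = 0.618

Γ ≈ 0.618 ∠ -31.2°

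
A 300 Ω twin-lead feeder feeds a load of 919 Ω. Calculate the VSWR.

Γ = (919 − 300)/(919 + 300) = 0.508
VSWR = (1 + 0.508)/(1 − 0.508)

VSWR ≈ 3.06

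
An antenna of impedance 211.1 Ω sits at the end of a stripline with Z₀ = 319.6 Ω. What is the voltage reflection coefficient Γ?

Γ = (Z_L − Z_0)/(Z_L + Z_0) = (211.1 − 319.6)/(211.1 + 319.6) = -108.5/530.7

Γ = -0.204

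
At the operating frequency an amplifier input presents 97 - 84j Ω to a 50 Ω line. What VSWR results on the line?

Γ = (Z_L − Z_0)/(Z_L + Z_0) = (47 − j84)/(147 − j84)
|Γ| = 96.3/169 = 0.569
VSWR = (1 + |Γ|)/(1 − |Γ|) = 1.57/0.431

VSWR ≈ 3.64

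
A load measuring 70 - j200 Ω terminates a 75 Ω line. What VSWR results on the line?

VSWR ≈ 9.52

Γ = (Z_L − Z_0)/(Z_L + Z_0) = (-5 − j200)/(145 − j200)
|Γ| = 200/247 = 0.81
VSWR = (1 + |Γ|)/(1 − |Γ|) = 1.81/0.19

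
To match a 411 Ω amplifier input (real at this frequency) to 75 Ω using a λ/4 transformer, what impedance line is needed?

Z_qwt ≈ 176 Ω

Z_qwt = √(Z_0·R_L) = √(75 × 411) = √30820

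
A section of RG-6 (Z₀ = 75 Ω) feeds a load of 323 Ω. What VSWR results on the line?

For a purely resistive load, VSWR = R_L/Z_0 or Z_0/R_L (whichever > 1) = 323/75

VSWR ≈ 4.31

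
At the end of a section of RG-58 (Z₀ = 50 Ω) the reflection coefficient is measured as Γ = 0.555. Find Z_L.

Z_L = Z_0·(1 + Γ)/(1 − Γ) = 50·(1.56)/(0.445)

Z_L ≈ 175 Ω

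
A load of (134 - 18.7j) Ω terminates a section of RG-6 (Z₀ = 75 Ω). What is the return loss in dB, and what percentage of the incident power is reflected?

RL ≈ 10.6 dB; 8.7% of incident power reflected

Γ = (59 − j18.7)/(209 − j18.7), |Γ| = 0.295
RL = −20·log₁₀(0.295) = 10.6 dB
P_refl/P_inc = |Γ|² = 0.087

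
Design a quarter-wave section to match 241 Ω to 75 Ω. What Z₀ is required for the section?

Z_qwt ≈ 134 Ω

Z_qwt = √(Z_0·R_L) = √(75 × 241) = √18080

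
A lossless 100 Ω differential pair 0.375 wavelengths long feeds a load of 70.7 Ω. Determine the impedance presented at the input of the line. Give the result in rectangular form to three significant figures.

βl = 2π × 0.375 = 135°
tan(βl) = tan(135°) = -1
Z_in = Z_0·(Z_L + jZ_0·tanβl)/(Z_0 + jZ_L·tanβl)
     = 100·(70.7 − j100)/(100 − j70.7)

Z_in ≈ 94.3 − j33.3 Ω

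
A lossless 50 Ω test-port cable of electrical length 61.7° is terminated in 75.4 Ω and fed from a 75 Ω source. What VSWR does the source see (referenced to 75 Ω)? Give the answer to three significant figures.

tan(βl) = 1.86
Z_in = Z_0·(Z_L + jZ_0·tanβl)/(Z_0 + jZ_L·tanβl) = 37.9 − j13.4 Ω
Γ_s = (Z_in − Z_s)/(Z_in + Z_s) = (-37.1 − j13.4)/(113 − j13.4), |Γ_s| = 0.347
VSWR = (1 + |Γ_s|)/(1 − |Γ_s|)

VSWR ≈ 2.06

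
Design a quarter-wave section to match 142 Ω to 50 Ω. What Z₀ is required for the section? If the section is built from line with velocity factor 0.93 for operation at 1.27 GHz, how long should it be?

Z_qwt = √(Z_0·R_L) = √(50 × 142) = √7100
λ = 0.93·c/f = 0.22 m, so l = λ/4 = 0.0549 m

Z_qwt ≈ 84.3 Ω; length ≈ 5.49 cm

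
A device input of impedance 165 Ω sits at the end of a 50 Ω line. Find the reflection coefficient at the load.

Γ = 0.535

Γ = (Z_L − Z_0)/(Z_L + Z_0) = (165 − 50)/(165 + 50) = 115/215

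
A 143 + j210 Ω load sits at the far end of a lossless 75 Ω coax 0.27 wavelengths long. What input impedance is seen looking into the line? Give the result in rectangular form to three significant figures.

Z_in ≈ 11.9 − j8.8 Ω

βl = 2π × 0.27 = 97.2°
tan(βl) = tan(97.2°) = -7.92
Z_in = Z_0·(Z_L + jZ_0·tanβl)/(Z_0 + jZ_L·tanβl)
     = 75·(143 − j384)/(1740 − j1130)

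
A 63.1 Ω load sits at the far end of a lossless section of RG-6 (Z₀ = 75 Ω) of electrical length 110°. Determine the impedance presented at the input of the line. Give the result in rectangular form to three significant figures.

Z_in ≈ 85 − j9.49 Ω

tan(βl) = tan(110°) = -2.75
Z_in = Z_0·(Z_L + jZ_0·tanβl)/(Z_0 + jZ_L·tanβl)
     = 75·(63.1 − j206)/(75 − j173)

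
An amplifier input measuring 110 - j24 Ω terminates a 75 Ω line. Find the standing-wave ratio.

VSWR ≈ 1.59

Γ = (Z_L − Z_0)/(Z_L + Z_0) = (35 − j24)/(185 − j24)
|Γ| = 42.4/187 = 0.227
VSWR = (1 + |Γ|)/(1 − |Γ|) = 1.23/0.773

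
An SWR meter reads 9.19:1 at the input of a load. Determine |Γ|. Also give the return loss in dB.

|Γ| ≈ 0.804; return loss ≈ 1.9 dB

|Γ| = (S − 1)/(S + 1) = (9.19 − 1)/(9.19 + 1) = 8.19/10.2
RL = −20·log₁₀|Γ| = −20·log₁₀(0.804)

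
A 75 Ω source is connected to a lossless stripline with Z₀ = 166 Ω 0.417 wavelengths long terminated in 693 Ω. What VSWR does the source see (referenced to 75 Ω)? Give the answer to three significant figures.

VSWR ≈ 7.49

βl = 2π × 0.417 = 150°
tan(βl) = -0.575
Z_in = Z_0·(Z_L + jZ_0·tanβl)/(Z_0 + jZ_L·tanβl) = 136 + j232 Ω
Γ_s = (Z_in − Z_s)/(Z_in + Z_s) = (61.5 + j232)/(211 + j232), |Γ_s| = 0.765
VSWR = (1 + |Γ_s|)/(1 − |Γ_s|)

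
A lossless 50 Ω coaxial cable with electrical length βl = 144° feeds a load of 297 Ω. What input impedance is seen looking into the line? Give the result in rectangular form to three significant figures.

tan(βl) = tan(144°) = -0.727
Z_in = Z_0·(Z_L + jZ_0·tanβl)/(Z_0 + jZ_L·tanβl)
     = 50·(297 − j36.3)/(50 − j216)

Z_in ≈ 23.1 + j63.5 Ω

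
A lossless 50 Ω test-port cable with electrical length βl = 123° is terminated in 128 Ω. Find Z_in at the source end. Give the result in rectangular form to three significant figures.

Z_in ≈ 26.1 + j25.9 Ω

tan(βl) = tan(123°) = -1.54
Z_in = Z_0·(Z_L + jZ_0·tanβl)/(Z_0 + jZ_L·tanβl)
     = 50·(128 − j77)/(50 − j197)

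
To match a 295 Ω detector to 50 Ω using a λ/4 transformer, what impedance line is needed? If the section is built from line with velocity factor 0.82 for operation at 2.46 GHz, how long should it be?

Z_qwt ≈ 121 Ω; length ≈ 2.5 cm

Z_qwt = √(Z_0·R_L) = √(50 × 295) = √14750
λ = 0.82·c/f = 0.1 m, so l = λ/4 = 0.025 m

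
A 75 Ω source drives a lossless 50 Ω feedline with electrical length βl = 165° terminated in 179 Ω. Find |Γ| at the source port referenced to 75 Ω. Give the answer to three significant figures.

tan(βl) = -0.268
Z_in = Z_0·(Z_L + jZ_0·tanβl)/(Z_0 + jZ_L·tanβl) = 99.9 + j82.4 Ω
Γ_s = (Z_in − Z_s)/(Z_in + Z_s) = (24.9 + j82.4)/(175 + j82.4), |Γ_s| = 0.445

|Γ| ≈ 0.445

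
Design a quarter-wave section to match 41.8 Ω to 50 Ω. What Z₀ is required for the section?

Z_qwt = √(Z_0·R_L) = √(50 × 41.8) = √2090

Z_qwt ≈ 45.7 Ω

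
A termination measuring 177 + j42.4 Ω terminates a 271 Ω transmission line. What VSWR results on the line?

Γ = (Z_L − Z_0)/(Z_L + Z_0) = (-94 + j42.4)/(448 + j42.4)
|Γ| = 103/450 = 0.229
VSWR = (1 + |Γ|)/(1 − |Γ|) = 1.23/0.771

VSWR ≈ 1.59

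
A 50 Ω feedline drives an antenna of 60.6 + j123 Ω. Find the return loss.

Γ = (10.6 + j123)/(110.6 + j123), |Γ| = 0.746
RL = −20·log₁₀|Γ| = −20·log₁₀(0.746)

RL ≈ 2.54 dB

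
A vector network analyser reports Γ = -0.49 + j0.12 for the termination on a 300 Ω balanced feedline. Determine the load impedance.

Z_L = Z_0·(1 + Γ)/(1 − Γ) = 300·(0.51 + j0.12)/(1.49 − j0.12)

Z_L ≈ 100 + j32.2 Ω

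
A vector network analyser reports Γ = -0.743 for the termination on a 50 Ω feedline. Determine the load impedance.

Z_L ≈ 7.37 Ω

Z_L = Z_0·(1 + Γ)/(1 − Γ) = 50·(0.257)/(1.74)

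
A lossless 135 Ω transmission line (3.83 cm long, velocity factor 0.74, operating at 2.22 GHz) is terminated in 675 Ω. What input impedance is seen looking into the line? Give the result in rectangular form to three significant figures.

λ = v/f = 0.74·c / 2.22 GHz = 0.1 m
βl = 2π·l/λ = 2π × 0.383 = 138°
tan(βl) = tan(138°) = -0.904
Z_in = Z_0·(Z_L + jZ_0·tanβl)/(Z_0 + jZ_L·tanβl)
     = 135·(675 − j122)/(135 − j610)

Z_in ≈ 57.2 + j137 Ω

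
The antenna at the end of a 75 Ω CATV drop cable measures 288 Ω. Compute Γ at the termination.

Γ = 0.587

Γ = (Z_L − Z_0)/(Z_L + Z_0) = (288 − 75)/(288 + 75) = 213/363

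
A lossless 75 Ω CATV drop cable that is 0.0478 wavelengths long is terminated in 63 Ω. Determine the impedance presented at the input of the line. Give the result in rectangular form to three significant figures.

Z_in ≈ 64.7 + j6.4 Ω

βl = 2π × 0.0478 = 17.2°
tan(βl) = tan(17.2°) = 0.31
Z_in = Z_0·(Z_L + jZ_0·tanβl)/(Z_0 + jZ_L·tanβl)
     = 75·(63 + j23.2)/(75 + j19.5)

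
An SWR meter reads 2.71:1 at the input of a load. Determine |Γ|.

|Γ| ≈ 0.461

|Γ| = (S − 1)/(S + 1) = (2.71 − 1)/(2.71 + 1) = 1.71/3.71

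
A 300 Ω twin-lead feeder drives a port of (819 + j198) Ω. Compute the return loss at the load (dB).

Γ = (519 + j198)/(1119 + j198), |Γ| = 0.489
RL = −20·log₁₀|Γ| = −20·log₁₀(0.489)

RL ≈ 6.22 dB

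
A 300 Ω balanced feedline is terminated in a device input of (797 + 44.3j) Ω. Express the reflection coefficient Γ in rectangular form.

Γ = (Z_L − Z_0)/(Z_L + Z_0) = (497 + j44.3)/(1097 + j44.3)

Γ ≈ 0.454 + j0.0221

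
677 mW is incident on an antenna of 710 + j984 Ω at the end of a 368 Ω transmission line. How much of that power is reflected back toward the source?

|Γ| = |(342 + j984)/(1078 + j984)| = 0.714
|Γ|² = 0.509
P_refl = |Γ|²·P_inc = 345 mW, P_del = (1 − |Γ|²)·P_inc = 332 mW

P_reflected ≈ 345 mW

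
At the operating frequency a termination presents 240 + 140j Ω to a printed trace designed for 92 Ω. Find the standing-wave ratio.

VSWR ≈ 3.6

Γ = (Z_L − Z_0)/(Z_L + Z_0) = (148 + j140)/(332 + j140)
|Γ| = 204/360 = 0.565
VSWR = (1 + |Γ|)/(1 − |Γ|) = 1.57/0.435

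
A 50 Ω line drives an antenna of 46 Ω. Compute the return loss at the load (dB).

RL ≈ 27.6 dB

Γ = (46 − 50)/(46 + 50) = -0.0417
RL = −20·log₁₀|Γ| = −20·log₁₀(0.0417)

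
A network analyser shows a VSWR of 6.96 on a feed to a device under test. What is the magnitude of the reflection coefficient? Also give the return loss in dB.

|Γ| = (S − 1)/(S + 1) = (6.96 − 1)/(6.96 + 1) = 5.96/7.96
RL = −20·log₁₀|Γ| = −20·log₁₀(0.749)

|Γ| ≈ 0.749; return loss ≈ 2.51 dB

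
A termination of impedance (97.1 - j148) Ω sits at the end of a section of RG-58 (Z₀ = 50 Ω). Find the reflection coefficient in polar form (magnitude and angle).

Γ ≈ 0.744 ∠ -27.2°

Γ = (Z_L − Z_0)/(Z_L + Z_0) = (47.1 − j148)/(147.1 − j148)
|Γ| = 155/209 = 0.744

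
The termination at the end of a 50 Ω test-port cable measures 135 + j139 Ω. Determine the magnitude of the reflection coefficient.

|Γ| ≈ 0.704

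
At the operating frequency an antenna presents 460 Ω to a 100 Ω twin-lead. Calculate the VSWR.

VSWR ≈ 4.6

Γ = (460 − 100)/(460 + 100) = 0.643
VSWR = (1 + 0.643)/(1 − 0.643)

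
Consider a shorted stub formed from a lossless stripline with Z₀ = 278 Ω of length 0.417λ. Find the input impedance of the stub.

βl = 2π × 0.417 = 150°
tan(βl) = -0.575
For a shorted stub, Z_in = jZ_0·tan(βl)

Z_in ≈ −j160 Ω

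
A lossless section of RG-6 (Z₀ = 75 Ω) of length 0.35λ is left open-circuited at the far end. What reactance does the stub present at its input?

βl = 2π × 0.35 = 126°
tan(βl) = -1.38
For an open-circuited stub, Z_in = −jZ_0·cot(βl) = −jZ_0/tan(βl)

X_in ≈ 54.5 Ω (inductive)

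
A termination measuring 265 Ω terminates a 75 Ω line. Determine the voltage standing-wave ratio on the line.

VSWR ≈ 3.53

For a purely resistive load, VSWR = R_L/Z_0 or Z_0/R_L (whichever > 1) = 265/75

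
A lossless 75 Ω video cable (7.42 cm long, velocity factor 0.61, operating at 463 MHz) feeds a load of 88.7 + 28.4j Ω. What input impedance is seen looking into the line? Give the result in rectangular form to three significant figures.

λ = v/f = 0.61·c / 463 MHz = 0.395 m
βl = 2π·l/λ = 2π × 0.188 = 67.6°
tan(βl) = tan(67.6°) = 2.42
Z_in = Z_0·(Z_L + jZ_0·tanβl)/(Z_0 + jZ_L·tanβl)
     = 75·(88.7 + j210)/(6.16 + j215)

Z_in ≈ 74.1 − j28.8 Ω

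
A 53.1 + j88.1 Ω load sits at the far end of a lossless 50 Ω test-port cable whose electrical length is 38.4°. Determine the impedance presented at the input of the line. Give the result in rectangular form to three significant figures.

tan(βl) = tan(38.4°) = 0.793
Z_in = Z_0·(Z_L + jZ_0·tanβl)/(Z_0 + jZ_L·tanβl)
     = 50·(53.1 + j128)/(-19.8 + j42.1)

Z_in ≈ 99.9 − j110 Ω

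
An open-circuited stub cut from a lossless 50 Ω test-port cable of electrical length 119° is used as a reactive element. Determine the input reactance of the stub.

X_in ≈ 27.7 Ω (inductive)

tan(βl) = -1.8
For an open-circuited stub, Z_in = −jZ_0·cot(βl) = −jZ_0/tan(βl)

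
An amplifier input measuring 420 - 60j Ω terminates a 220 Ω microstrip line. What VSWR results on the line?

VSWR ≈ 1.96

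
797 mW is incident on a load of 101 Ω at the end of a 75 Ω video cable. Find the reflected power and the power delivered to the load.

P_reflected ≈ 17.4 mW; P_delivered ≈ 780 mW

Γ = (101 − 75)/(101 + 75) = 0.148
|Γ|² = 0.0218
P_refl = |Γ|²·P_inc = 17.4 mW, P_del = (1 − |Γ|²)·P_inc = 780 mW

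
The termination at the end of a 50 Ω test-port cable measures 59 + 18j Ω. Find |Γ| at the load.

Γ = (Z_L − Z_0)/(Z_L + Z_0) = (9 + j18)/(109 + j18)
|Γ| = 20.1/110

|Γ| ≈ 0.182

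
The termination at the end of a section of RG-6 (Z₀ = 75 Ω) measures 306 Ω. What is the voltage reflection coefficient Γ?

Γ = (Z_L − Z_0)/(Z_L + Z_0) = (306 − 75)/(306 + 75) = 231/381

Γ = 0.606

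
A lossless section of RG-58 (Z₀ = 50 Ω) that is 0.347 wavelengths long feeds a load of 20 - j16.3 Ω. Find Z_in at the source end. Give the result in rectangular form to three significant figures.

Z_in ≈ 99.7 − j57.8 Ω

βl = 2π × 0.347 = 125°
tan(βl) = tan(125°) = -1.43
Z_in = Z_0·(Z_L + jZ_0·tanβl)/(Z_0 + jZ_L·tanβl)
     = 50·(20 − j87.9)/(26.7 − j28.6)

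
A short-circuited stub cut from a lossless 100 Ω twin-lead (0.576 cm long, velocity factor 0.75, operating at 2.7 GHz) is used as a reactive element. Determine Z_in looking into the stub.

λ = v/f = 0.75·c / 2.7 GHz = 0.0833 m
βl = 2π·l/λ = 2π × 0.0691 = 24.9°
tan(βl) = 0.464
For a short-circuited stub, Z_in = jZ_0·tan(βl)

Z_in ≈ +j46.4 Ω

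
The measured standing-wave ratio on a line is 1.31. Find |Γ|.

|Γ| = (S − 1)/(S + 1) = (1.31 − 1)/(1.31 + 1) = 0.31/2.31

|Γ| ≈ 0.134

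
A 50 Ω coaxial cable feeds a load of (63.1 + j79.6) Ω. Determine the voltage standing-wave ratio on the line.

Γ = (Z_L − Z_0)/(Z_L + Z_0) = (13.1 + j79.6)/(113.1 + j79.6)
|Γ| = 80.7/138 = 0.583
VSWR = (1 + |Γ|)/(1 − |Γ|) = 1.58/0.417

VSWR ≈ 3.8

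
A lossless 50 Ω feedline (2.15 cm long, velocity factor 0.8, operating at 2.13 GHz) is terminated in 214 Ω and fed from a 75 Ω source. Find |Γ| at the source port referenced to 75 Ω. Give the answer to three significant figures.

λ = v/f = 0.8·c / 2.13 GHz = 0.113 m
βl = 2π·l/λ = 2π × 0.191 = 68.7°
tan(βl) = 2.56
Z_in = Z_0·(Z_L + jZ_0·tanβl)/(Z_0 + jZ_L·tanβl) = 13.3 − j18.3 Ω
Γ_s = (Z_in − Z_s)/(Z_in + Z_s) = (-61.7 − j18.3)/(88.3 − j18.3), |Γ_s| = 0.713

|Γ| ≈ 0.713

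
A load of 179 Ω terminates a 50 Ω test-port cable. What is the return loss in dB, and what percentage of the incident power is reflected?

RL ≈ 4.98 dB; 31.7% of incident power reflected

Γ = (179 − 50)/(179 + 50) = 0.563
RL = −20·log₁₀(0.563) = 4.98 dB
P_refl/P_inc = |Γ|² = 0.317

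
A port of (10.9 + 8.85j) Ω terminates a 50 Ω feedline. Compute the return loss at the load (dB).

RL ≈ 3.72 dB

Γ = (-39.1 + j8.85)/(60.9 + j8.85), |Γ| = 0.651
RL = −20·log₁₀|Γ| = −20·log₁₀(0.651)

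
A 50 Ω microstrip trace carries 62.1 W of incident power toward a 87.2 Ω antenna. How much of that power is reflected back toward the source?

P_reflected ≈ 4.57 W

Γ = (87.2 − 50)/(87.2 + 50) = 0.271
|Γ|² = 0.0735
P_refl = |Γ|²·P_inc = 4.57 W, P_del = (1 − |Γ|²)·P_inc = 57.5 W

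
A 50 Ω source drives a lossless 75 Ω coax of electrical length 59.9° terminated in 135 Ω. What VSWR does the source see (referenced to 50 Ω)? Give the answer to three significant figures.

tan(βl) = 1.73
Z_in = Z_0·(Z_L + jZ_0·tanβl)/(Z_0 + jZ_L·tanβl) = 50.4 − j27.2 Ω
Γ_s = (Z_in − Z_s)/(Z_in + Z_s) = (0.437 − j27.2)/(100 − j27.2), |Γ_s| = 0.262
VSWR = (1 + |Γ_s|)/(1 − |Γ_s|)

VSWR ≈ 1.71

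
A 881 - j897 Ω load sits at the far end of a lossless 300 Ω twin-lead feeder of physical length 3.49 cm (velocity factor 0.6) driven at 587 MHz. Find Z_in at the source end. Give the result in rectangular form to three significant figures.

λ = v/f = 0.6·c / 587 MHz = 0.307 m
βl = 2π·l/λ = 2π × 0.114 = 41°
tan(βl) = tan(41°) = 0.868
Z_in = Z_0·(Z_L + jZ_0·tanβl)/(Z_0 + jZ_L·tanβl)
     = 300·(881 − j636)/(1080 + j765)

Z_in ≈ 79.5 − j233 Ω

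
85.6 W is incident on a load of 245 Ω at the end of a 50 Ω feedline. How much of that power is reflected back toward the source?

Γ = (245 − 50)/(245 + 50) = 0.661
|Γ|² = 0.437
P_refl = |Γ|²·P_inc = 37.4 W, P_del = (1 − |Γ|²)·P_inc = 48.2 W

P_reflected ≈ 37.4 W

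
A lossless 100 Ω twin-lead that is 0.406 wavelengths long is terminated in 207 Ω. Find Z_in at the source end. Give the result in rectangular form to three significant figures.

βl = 2π × 0.406 = 146°
tan(βl) = tan(146°) = -0.67
Z_in = Z_0·(Z_L + jZ_0·tanβl)/(Z_0 + jZ_L·tanβl)
     = 100·(207 − j67)/(100 − j139)

Z_in ≈ 103 + j75.3 Ω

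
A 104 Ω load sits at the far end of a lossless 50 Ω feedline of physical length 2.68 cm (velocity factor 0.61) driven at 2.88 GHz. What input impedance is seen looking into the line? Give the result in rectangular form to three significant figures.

λ = v/f = 0.61·c / 2.88 GHz = 0.0635 m
βl = 2π·l/λ = 2π × 0.422 = 152°
tan(βl) = tan(152°) = -0.535
Z_in = Z_0·(Z_L + jZ_0·tanβl)/(Z_0 + jZ_L·tanβl)
     = 50·(104 − j26.8)/(50 − j55.7)

Z_in ≈ 59.7 + j39.8 Ω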